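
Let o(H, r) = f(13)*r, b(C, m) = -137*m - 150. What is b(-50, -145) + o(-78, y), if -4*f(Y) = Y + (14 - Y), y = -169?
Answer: 40613/2 ≈ 20307.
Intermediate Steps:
b(C, m) = -150 - 137*m
f(Y) = -7/2 (f(Y) = -(Y + (14 - Y))/4 = -1/4*14 = -7/2)
o(H, r) = -7*r/2
b(-50, -145) + o(-78, y) = (-150 - 137*(-145)) - 7/2*(-169) = (-150 + 19865) + 1183/2 = 19715 + 1183/2 = 40613/2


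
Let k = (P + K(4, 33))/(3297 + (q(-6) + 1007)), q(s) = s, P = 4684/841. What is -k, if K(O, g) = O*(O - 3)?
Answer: -4024/1807309 ≈ -0.0022265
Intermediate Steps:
P = 4684/841 (P = 4684*(1/841) = 4684/841 ≈ 5.5696)
K(O, g) = O*(-3 + O)
k = 4024/1807309 (k = (4684/841 + 4*(-3 + 4))/(3297 + (-6 + 1007)) = (4684/841 + 4*1)/(3297 + 1001) = (4684/841 + 4)/4298 = (8048/841)*(1/4298) = 4024/1807309 ≈ 0.0022265)
-k = -1*4024/1807309 = -4024/1807309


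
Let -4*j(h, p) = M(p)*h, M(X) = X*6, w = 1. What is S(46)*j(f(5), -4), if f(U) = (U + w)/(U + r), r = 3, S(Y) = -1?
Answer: -9/2 ≈ -4.5000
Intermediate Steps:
M(X) = 6*X
f(U) = (1 + U)/(3 + U) (f(U) = (U + 1)/(U + 3) = (1 + U)/(3 + U))
j(h, p) = -3*h*p/2 (j(h, p) = -6*p*h/4 = -3*h*p/2)
S(46)*j(f(5), -4) = -(-3)*(1 + 5)/(3 + 5)*(-4)/2 = -(-3)*6/8*(-4)/2 = -(-3)*(1/8)*6*(-4)/2 = -(-3)*3*(-4)/(2*4) = -1*9/2 = -9/2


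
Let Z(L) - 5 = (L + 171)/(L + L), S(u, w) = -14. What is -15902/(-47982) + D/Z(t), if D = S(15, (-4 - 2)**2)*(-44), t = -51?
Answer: 251750567/1559415 ≈ 161.44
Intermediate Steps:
Z(L) = 5 + (171 + L)/(2*L) (Z(L) = 5 + (L + 171)/(L + L) = 5 + (171 + L)/((2*L)) = 5 + (171 + L)*(1/(2*L)) = 5 + (171 + L)/(2*L))
D = 616 (D = -14*(-44) = 616)
-15902/(-47982) + D/Z(t) = -15902/(-47982) + 616/(((1/2)*(171 + 11*(-51))/(-51))) = -15902*(-1/47982) + 616/(((1/2)*(-1/51)*(171 - 561))) = 7951/23991 + 616/(((1/2)*(-1/51)*(-390))) = 7951/23991 + 616/(65/17) = 7951/23991 + 616*(17/65) = 7951/23991 + 10472/65 = 251750567/1559415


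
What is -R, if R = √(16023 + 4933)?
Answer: -26*√31 ≈ -144.76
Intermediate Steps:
R = 26*√31 (R = √20956 = 26*√31 ≈ 144.76)
-R = -26*√31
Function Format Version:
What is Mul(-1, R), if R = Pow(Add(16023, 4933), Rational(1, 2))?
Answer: Mul(-26, Pow(31, Rational(1, 2))) ≈ -144.76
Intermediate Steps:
R = Mul(26, Pow(31, Rational(1, 2))) (R = Pow(20956, Rational(1, 2)) = Mul(26, Pow(31, Rational(1, 2))) ≈ 144.76)
Mul(-1, R) = Mul(-1, Mul(26, Pow(31, Rational(1, 2)))) = Mul(-26, Pow(31, Rational(1, 2)))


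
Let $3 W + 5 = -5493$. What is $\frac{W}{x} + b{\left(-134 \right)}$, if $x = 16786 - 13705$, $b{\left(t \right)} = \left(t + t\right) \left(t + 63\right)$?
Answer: $\frac{175870306}{9243} \approx 19027.0$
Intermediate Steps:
$b{\left(t \right)} = 2 t \left(63 + t\right)$
$x = 3081$ ($x = 16786 - 13705 = 3081$)
$W = - \frac{5498}{3}$ ($W = - \frac{5}{3} + \frac{1}{3} \left(-5493\right) = - \frac{5}{3} - 1831 = - \frac{5498}{3} \approx -1832.7$)
$\frac{W}{x} + b{\left(-134 \right)} = - \frac{5498}{3 \cdot 3081} + 2 \left(-134\right) \left(63 - 134\right) = \left(- \frac{5498}{3}\right) \frac{1}{3081} + 2 \left(-134\right) \left(-71\right) = - \frac{5498}{9243} + 19028 = \frac{175870306}{9243}$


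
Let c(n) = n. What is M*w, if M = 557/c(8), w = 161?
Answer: 89677/8 ≈ 11210.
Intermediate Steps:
M = 557/8 ≈ 69.625
M*w = (557/8)*161 = 89677/8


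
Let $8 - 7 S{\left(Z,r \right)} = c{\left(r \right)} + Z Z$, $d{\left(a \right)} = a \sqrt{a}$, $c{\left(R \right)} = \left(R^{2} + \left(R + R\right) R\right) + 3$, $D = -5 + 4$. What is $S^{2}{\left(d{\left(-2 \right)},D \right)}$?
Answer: $\frac{100}{49} \approx 2.0408$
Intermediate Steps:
$D = -1$
$c{\left(R \right)} = 3 + 3 R^{2}$ ($c{\left(R \right)} = \left(R^{2} + 2 R R\right) + 3 = \left(R^{2} + 2 R^{2}\right) + 3 = 3 R^{2} + 3 = 3 + 3 R^{2}$)
$d{\left(a \right)} = a^{\frac{3}{2}}$
$S{\left(Z,r \right)} = \frac{5}{7} - \frac{3 r^{2}}{7} - \frac{Z^{2}}{7}$ ($S{\left(Z,r \right)} = \frac{8}{7} - \frac{\left(3 + 3 r^{2}\right) + Z Z}{7} = \frac{8}{7} - \frac{\left(3 + 3 r^{2}\right) + Z^{2}}{7} = \frac{8}{7} - \frac{3 + Z^{2} + 3 r^{2}}{7} = \frac{8}{7} - \left(\frac{3}{7} + \frac{Z^{2}}{7} + \frac{3 r^{2}}{7}\right) = \frac{5}{7} - \frac{3 r^{2}}{7} - \frac{Z^{2}}{7}$)
$S^{2}{\left(d{\left(-2 \right)},D \right)} = \left(\frac{5}{7} - \frac{3 \left(-1\right)^{2}}{7} - \frac{\left(\left(-2\right)^{\frac{3}{2}}\right)^{2}}{7}\right)^{2} = \left(\frac{5}{7} - \frac{3}{7} - \frac{\left(- 2 i \sqrt{2}\right)^{2}}{7}\right)^{2} = \left(\frac{5}{7} - \frac{3}{7} - - \frac{8}{7}\right)^{2} = \left(\frac{5}{7} - \frac{3}{7} + \frac{8}{7}\right)^{2} = \left(\frac{10}{7}\right)^{2} = \frac{100}{49}$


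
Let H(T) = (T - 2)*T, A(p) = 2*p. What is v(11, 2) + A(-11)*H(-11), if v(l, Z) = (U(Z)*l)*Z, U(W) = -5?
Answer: -3256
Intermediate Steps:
H(T) = T*(-2 + T) (H(T) = (-2 + T)*T = T*(-2 + T))
v(l, Z) = -5*Z*l (v(l, Z) = (-5*l)*Z = -5*Z*l)
v(11, 2) + A(-11)*H(-11) = -5*2*11 + (2*(-11))*(-11*(-2 - 11)) = -110 - (-242)*(-13) = -110 - 22*143 = -110 - 3146 = -3256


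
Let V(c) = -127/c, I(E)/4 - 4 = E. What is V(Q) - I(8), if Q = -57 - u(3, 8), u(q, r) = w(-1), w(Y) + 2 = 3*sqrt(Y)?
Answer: -138647/3034 - 381*I/3034 ≈ -45.698 - 0.12558*I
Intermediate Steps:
w(Y) = -2 + 3*sqrt(Y)
u(q, r) = -2 + 3*I (u(q, r) = -2 + 3*sqrt(-1) = -2 + 3*I)
I(E) = 16 + 4*E
Q = -55 - 3*I (Q = -57 - (-2 + 3*I) = -57 + (2 - 3*I) = -55 - 3*I ≈ -55.0 - 3.0*I)
V(Q) - I(8) = -127*(-55 + 3*I)/3034 - (16 + 4*8) = -127*(-55 + 3*I)/3034 - (16 + 32) = -127*(-55 + 3*I)/3034 - 1*48 = -127*(-55 + 3*I)/3034 - 48 = -48 - 127*(-55 + 3*I)/3034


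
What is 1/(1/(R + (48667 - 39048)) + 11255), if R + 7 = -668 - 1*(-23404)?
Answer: 32348/364076741 ≈ 8.8849e-5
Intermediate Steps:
R = 22729 (R = -7 + (-668 - 1*(-23404)) = -7 + (-668 + 23404) = -7 + 22736 = 22729)
1/(1/(R + (48667 - 39048)) + 11255) = 1/(1/(22729 + (48667 - 39048)) + 11255) = 1/(1/(22729 + 9619) + 11255) = 1/(1/32348 + 11255) = 1/(364076741/32348) = 32348/364076741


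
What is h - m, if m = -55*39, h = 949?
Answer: 3094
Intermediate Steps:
m = -2145
h - m = 949 - 1*(-2145) = 949 + 2145 = 3094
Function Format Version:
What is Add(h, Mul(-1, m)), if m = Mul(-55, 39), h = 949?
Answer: 3094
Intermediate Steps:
m = -2145
Add(h, Mul(-1, m)) = Add(949, Mul(-1, -2145)) = Add(949, 2145) = 3094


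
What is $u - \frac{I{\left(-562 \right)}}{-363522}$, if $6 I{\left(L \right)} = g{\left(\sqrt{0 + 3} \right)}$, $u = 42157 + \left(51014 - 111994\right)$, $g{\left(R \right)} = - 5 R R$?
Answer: $- \frac{13685149217}{727044} \approx -18823.0$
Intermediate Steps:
$g{\left(R \right)} = - 5 R^{2}$
$u = -18823$ ($u = 42157 - 60980 = -18823$)
$I{\left(L \right)} = - \frac{5}{2}$ ($I{\left(L \right)} = \frac{\left(-5\right) \left(\sqrt{0 + 3}\right)^{2}}{6} = \frac{\left(-5\right) \left(\sqrt{3}\right)^{2}}{6} = \frac{\left(-5\right) 3}{6} = \frac{1}{6} \left(-15\right) = - \frac{5}{2}$)
$u - \frac{I{\left(-562 \right)}}{-363522} = -18823 - - \frac{5}{2 \left(-363522\right)} = -18823 - \left(- \frac{5}{2}\right) \left(- \frac{1}{363522}\right) = -18823 - \frac{5}{727044} = - \frac{13685149217}{727044}$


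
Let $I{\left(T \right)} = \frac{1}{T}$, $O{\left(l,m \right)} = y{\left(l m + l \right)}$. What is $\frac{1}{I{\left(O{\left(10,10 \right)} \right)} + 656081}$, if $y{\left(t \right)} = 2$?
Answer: $\frac{2}{1312163} \approx 1.5242 \cdot 10^{-6}$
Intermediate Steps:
$O{\left(l,m \right)} = 2$
$\frac{1}{I{\left(O{\left(10,10 \right)} \right)} + 656081} = \frac{1}{\frac{1}{2} + 656081} = \frac{1}{\frac{1312163}{2}} = \frac{2}{1312163}$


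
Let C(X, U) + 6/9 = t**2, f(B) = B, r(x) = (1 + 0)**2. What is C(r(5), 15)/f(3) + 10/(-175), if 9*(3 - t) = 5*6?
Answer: -229/945 ≈ -0.24233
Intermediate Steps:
t = -1/3 (t = 3 - 5*6/9 = 3 - 1/9*30 = 3 - 10/3 = -1/3 ≈ -0.33333)
r(x) = 1 (r(x) = 1**2 = 1)
C(X, U) = -5/9 (C(X, U) = -2/3 + (-1/3)**2 = -2/3 + 1/9 = -5/9)
C(r(5), 15)/f(3) + 10/(-175) = -5/9/3 + 10/(-175) = -5/9*1/3 + 10*(-1/175) = -5/27 - 2/35 = -229/945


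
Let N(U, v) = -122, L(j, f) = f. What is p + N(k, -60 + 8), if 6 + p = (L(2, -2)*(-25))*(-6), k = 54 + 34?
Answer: -428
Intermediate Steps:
k = 88
p = -306 (p = -6 - 2*(-25)*(-6) = -6 + 50*(-6) = -6 - 300 = -306)
p + N(k, -60 + 8) = -306 - 122 = -428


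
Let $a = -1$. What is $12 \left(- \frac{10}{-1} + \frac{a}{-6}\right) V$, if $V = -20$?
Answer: $-2440$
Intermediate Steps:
$12 \left(- \frac{10}{-1} + \frac{a}{-6}\right) V = 12 \left(- \frac{10}{-1} - \frac{1}{-6}\right) \left(-20\right) = 12 \left(\left(-10\right) \left(-1\right) - - \frac{1}{6}\right) \left(-20\right) = 12 \left(10 + \frac{1}{6}\right) \left(-20\right) = 12 \cdot \frac{61}{6} \left(-20\right) = 122 \left(-20\right) = -2440$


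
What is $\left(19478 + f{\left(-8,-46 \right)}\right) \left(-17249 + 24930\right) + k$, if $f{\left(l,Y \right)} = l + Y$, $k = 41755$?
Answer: $149237499$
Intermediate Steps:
$f{\left(l,Y \right)} = Y + l$
$\left(19478 + f{\left(-8,-46 \right)}\right) \left(-17249 + 24930\right) + k = \left(19478 - 54\right) \left(-17249 + 24930\right) + 41755 = \left(19478 - 54\right) 7681 + 41755 = 19424 \cdot 7681 + 41755 = 149195744 + 41755 = 149237499$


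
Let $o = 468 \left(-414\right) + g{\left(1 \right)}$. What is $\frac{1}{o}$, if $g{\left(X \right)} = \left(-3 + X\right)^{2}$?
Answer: $- \frac{1}{193748} \approx -5.1613 \cdot 10^{-6}$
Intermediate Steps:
$o = -193748$ ($o = 468 \left(-414\right) + \left(-3 + 1\right)^{2} = -193752 + \left(-2\right)^{2} = -193752 + 4 = -193748$)
$\frac{1}{o} = \frac{1}{-193748} = - \frac{1}{193748}$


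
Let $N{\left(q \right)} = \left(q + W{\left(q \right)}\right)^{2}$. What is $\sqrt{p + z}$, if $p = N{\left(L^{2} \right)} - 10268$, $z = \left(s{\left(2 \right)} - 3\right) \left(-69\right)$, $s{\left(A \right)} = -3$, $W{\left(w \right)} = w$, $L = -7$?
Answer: $5 i \sqrt{10} \approx 15.811 i$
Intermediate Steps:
$N{\left(q \right)} = 4 q^{2}$ ($N{\left(q \right)} = \left(q + q\right)^{2} = \left(2 q\right)^{2} = 4 q^{2}$)
$z = 414$ ($z = \left(-3 - 3\right) \left(-69\right) = \left(-6\right) \left(-69\right) = 414$)
$p = -664$ ($p = 4 \left(\left(-7\right)^{2}\right)^{2} - 10268 = 4 \cdot 49^{2} - 10268 = 4 \cdot 2401 - 10268 = 9604 - 10268 = -664$)
$\sqrt{p + z} = \sqrt{-664 + 414} = \sqrt{-250} = 5 i \sqrt{10}$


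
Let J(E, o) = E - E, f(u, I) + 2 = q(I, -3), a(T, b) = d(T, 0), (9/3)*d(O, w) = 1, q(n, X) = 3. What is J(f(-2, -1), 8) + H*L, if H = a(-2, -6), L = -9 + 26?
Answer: 17/3 ≈ 5.6667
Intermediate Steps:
L = 17
d(O, w) = 1/3 (d(O, w) = (1/3)*1 = 1/3)
a(T, b) = 1/3
f(u, I) = 1 (f(u, I) = -2 + 3 = 1)
J(E, o) = 0
H = 1/3 ≈ 0.33333
J(f(-2, -1), 8) + H*L = 0 + (1/3)*17 = 0 + 17/3 = 17/3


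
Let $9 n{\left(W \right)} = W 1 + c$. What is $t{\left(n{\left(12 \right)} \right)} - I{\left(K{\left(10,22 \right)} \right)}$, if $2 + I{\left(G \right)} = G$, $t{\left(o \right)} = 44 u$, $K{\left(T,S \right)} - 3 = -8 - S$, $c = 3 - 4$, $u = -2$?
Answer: $-59$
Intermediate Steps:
$c = -1$
$n{\left(W \right)} = - \frac{1}{9} + \frac{W}{9}$ ($n{\left(W \right)} = \frac{W 1 - 1}{9} = \frac{W - 1}{9} = \frac{-1 + W}{9} = - \frac{1}{9} + \frac{W}{9}$)
$K{\left(T,S \right)} = -5 - S$ ($K{\left(T,S \right)} = 3 - \left(8 + S\right) = -5 - S$)
$t{\left(o \right)} = -88$ ($t{\left(o \right)} = 44 \left(-2\right) = -88$)
$I{\left(G \right)} = -2 + G$
$t{\left(n{\left(12 \right)} \right)} - I{\left(K{\left(10,22 \right)} \right)} = -88 - \left(-2 - 27\right) = -88 - -29 = -88 + 29 = -59$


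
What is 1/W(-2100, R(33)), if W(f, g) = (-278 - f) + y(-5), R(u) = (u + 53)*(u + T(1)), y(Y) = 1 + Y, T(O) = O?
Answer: 1/1818 ≈ 0.00055005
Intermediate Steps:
R(u) = (1 + u)*(53 + u) (R(u) = (u + 53)*(u + 1) = (53 + u)*(1 + u) = (1 + u)*(53 + u))
W(f, g) = -282 - f (W(f, g) = (-278 - f) + (1 - 5) = (-278 - f) - 4 = -282 - f)
1/W(-2100, R(33)) = 1/(-282 - 1*(-2100)) = 1/(-282 + 2100) = 1/1818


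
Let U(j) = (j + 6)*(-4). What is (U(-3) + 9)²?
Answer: 9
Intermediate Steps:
U(j) = -24 - 4*j (U(j) = (6 + j)*(-4) = -24 - 4*j)
(U(-3) + 9)² = ((-24 - 4*(-3)) + 9)² = ((-24 + 12) + 9)² = (-12 + 9)² = (-3)² = 9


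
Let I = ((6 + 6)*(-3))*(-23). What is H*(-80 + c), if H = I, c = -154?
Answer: -193752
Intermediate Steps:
I = 828 (I = (12*(-3))*(-23) = -36*(-23) = 828)
H = 828
H*(-80 + c) = 828*(-80 - 154) = 828*(-234) = -193752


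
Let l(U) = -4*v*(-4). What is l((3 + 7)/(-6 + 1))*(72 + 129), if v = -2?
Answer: -6432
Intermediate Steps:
l(U) = -32 (l(U) = -4*(-2)*(-4) = 8*(-4) = -32)
l((3 + 7)/(-6 + 1))*(72 + 129) = -32*(72 + 129) = -32*201 = -6432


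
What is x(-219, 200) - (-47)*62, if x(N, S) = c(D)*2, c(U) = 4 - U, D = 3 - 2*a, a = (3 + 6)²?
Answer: 3240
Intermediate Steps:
a = 81 (a = 9² = 81)
D = -159 (D = 3 - 2*81 = 3 - 162 = -159)
x(N, S) = 326 (x(N, S) = (4 - 1*(-159))*2 = (4 + 159)*2 = 163*2 = 326)
x(-219, 200) - (-47)*62 = 326 - (-47)*62 = 326 - 1*(-2914) = 326 + 2914 = 3240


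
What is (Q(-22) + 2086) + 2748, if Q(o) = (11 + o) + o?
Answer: 4801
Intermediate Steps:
Q(o) = 11 + 2*o
(Q(-22) + 2086) + 2748 = ((11 + 2*(-22)) + 2086) + 2748 = ((11 - 44) + 2086) + 2748 = (-33 + 2086) + 2748 = 2053 + 2748 = 4801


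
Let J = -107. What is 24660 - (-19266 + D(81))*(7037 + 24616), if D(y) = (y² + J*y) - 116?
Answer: 680184324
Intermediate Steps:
D(y) = -116 + y² - 107*y (D(y) = (y² - 107*y) - 116 = -116 + y² - 107*y)
24660 - (-19266 + D(81))*(7037 + 24616) = 24660 - (-19266 + (-116 + 81² - 107*81))*(7037 + 24616) = 24660 - (-19266 + (-116 + 6561 - 8667))*31653 = 24660 - (-19266 - 2222)*31653 = 24660 - (-21488)*31653 = 24660 - 1*(-680159664) = 24660 + 680159664 = 680184324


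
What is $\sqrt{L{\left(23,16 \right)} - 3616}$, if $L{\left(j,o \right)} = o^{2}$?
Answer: $4 i \sqrt{210} \approx 57.966 i$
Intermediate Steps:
$\sqrt{L{\left(23,16 \right)} - 3616} = \sqrt{16^{2} - 3616} = \sqrt{256 - 3616} = \sqrt{-3360} = 4 i \sqrt{210}$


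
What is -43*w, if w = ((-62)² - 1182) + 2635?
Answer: -227771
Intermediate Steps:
w = 5297 (w = (3844 - 1182) + 2635 = 2662 + 2635 = 5297)
-43*w = -43*5297 = -227771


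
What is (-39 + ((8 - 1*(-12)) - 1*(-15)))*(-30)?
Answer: 120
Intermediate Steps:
(-39 + ((8 - 1*(-12)) - 1*(-15)))*(-30) = (-39 + ((8 + 12) + 15))*(-30) = (-39 + (20 + 15))*(-30) = (-39 + 35)*(-30) = -4*(-30) = 120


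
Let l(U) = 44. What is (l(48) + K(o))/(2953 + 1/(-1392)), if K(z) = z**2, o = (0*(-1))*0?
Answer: 61248/4110575 ≈ 0.014900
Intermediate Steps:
o = 0 (o = 0*0 = 0)
(l(48) + K(o))/(2953 + 1/(-1392)) = (44 + 0**2)/(2953 + 1/(-1392)) = (44 + 0)/(2953 - 1/1392) = 44/(4110575/1392) = 44*(1392/4110575) = 61248/4110575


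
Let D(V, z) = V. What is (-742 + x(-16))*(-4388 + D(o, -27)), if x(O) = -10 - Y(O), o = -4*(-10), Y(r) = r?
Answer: 3200128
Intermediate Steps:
o = 40
x(O) = -10 - O
(-742 + x(-16))*(-4388 + D(o, -27)) = (-742 + (-10 - 1*(-16)))*(-4388 + 40) = (-742 + (-10 + 16))*(-4348) = (-742 + 6)*(-4348) = -736*(-4348) = 3200128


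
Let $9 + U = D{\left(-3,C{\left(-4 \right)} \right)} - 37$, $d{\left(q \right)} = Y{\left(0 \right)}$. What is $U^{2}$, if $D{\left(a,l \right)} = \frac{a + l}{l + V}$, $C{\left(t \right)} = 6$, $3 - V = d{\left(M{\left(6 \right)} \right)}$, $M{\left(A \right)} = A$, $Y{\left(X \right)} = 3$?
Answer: $\frac{8281}{4} \approx 2070.3$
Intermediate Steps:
$d{\left(q \right)} = 3$
$V = 0$ ($V = 3 - 3 = 0$)
$D{\left(a,l \right)} = \frac{a + l}{l}$ ($D{\left(a,l \right)} = \frac{a + l}{l + 0} = \frac{a + l}{l}$)
$U = - \frac{91}{2}$ ($U = -9 - \left(37 - \frac{-3 + 6}{6}\right) = -9 + \left(\frac{1}{6} \cdot 3 - 37\right) = -9 + \left(\frac{1}{2} - 37\right) = -9 - \frac{73}{2} = - \frac{91}{2} \approx -45.5$)
$U^{2} = \left(- \frac{91}{2}\right)^{2} = \frac{8281}{4}$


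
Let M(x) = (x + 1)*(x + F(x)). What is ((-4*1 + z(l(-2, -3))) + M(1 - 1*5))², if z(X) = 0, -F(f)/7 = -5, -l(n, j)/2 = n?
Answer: 9409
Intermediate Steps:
l(n, j) = -2*n
F(f) = 35 (F(f) = -7*(-5) = 35)
M(x) = (1 + x)*(35 + x) (M(x) = (x + 1)*(x + 35) = (1 + x)*(35 + x))
((-4*1 + z(l(-2, -3))) + M(1 - 1*5))² = ((-4*1 + 0) + (35 + (1 - 1*5)² + 36*(1 - 1*5)))² = ((-4 + 0) + (35 + (1 - 5)² + 36*(1 - 5)))² = (-4 + (35 + (-4)² + 36*(-4)))² = (-4 + (35 + 16 - 144))² = (-4 - 93)² = (-97)² = 9409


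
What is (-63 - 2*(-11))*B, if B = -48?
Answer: 1968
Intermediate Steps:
(-63 - 2*(-11))*B = (-63 - 2*(-11))*(-48) = (-63 + 22)*(-48) = -41*(-48) = 1968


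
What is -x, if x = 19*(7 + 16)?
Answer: -437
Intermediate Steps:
x = 437 (x = 19*23 = 437)
-x = -1*437 = -437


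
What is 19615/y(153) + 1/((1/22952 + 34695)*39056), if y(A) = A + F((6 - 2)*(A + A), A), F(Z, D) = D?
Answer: 19063977810120886/297403885283193 ≈ 64.101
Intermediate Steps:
y(A) = 2*A (y(A) = A + A = 2*A)
19615/y(153) + 1/((1/22952 + 34695)*39056) = 19615/((2*153)) + 1/((1/22952 + 34695)*39056) = 19615/306 + (1/39056)/(1/22952 + 34695) = 19615*(1/306) + (1/39056)/(796319641/22952) = 19615/306 + (22952/796319641)*(1/39056) = 19615/306 + 2869/3887632487362 = 19063977810120886/297403885283193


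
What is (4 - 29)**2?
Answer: 625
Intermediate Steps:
(4 - 29)**2 = (-25)**2 = 625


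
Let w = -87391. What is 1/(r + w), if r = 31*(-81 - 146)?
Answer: -1/94428 ≈ -1.0590e-5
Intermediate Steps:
r = -7037 (r = 31*(-227) = -7037)
1/(r + w) = 1/(-7037 - 87391) = 1/(-94428) = -1/94428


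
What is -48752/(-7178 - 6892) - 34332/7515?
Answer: -432148/391615 ≈ -1.1035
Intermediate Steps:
-48752/(-7178 - 6892) - 34332/7515 = -48752/(-14070) - 34332*1/7515 = -48752*(-1/14070) - 11444/2505 = 24376/7035 - 11444/2505 = -432148/391615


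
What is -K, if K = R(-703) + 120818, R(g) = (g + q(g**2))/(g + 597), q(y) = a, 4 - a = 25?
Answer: -6403716/53 ≈ -1.2082e+5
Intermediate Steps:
a = -21 (a = 4 - 1*25 = 4 - 25 = -21)
q(y) = -21
R(g) = (-21 + g)/(597 + g) (R(g) = (g - 21)/(g + 597) = (-21 + g)/(597 + g))
K = 6403716/53 (K = (-21 - 703)/(597 - 703) + 120818 = -724/(-106) + 120818 = -1/106*(-724) + 120818 = 362/53 + 120818 = 6403716/53 ≈ 1.2082e+5)
-K = -1*6403716/53 = -6403716/53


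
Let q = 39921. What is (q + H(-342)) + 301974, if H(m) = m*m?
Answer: 458859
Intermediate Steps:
H(m) = m²
(q + H(-342)) + 301974 = (39921 + (-342)²) + 301974 = (39921 + 116964) + 301974 = 156885 + 301974 = 458859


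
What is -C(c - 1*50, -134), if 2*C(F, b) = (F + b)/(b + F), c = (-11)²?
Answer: -½ ≈ -0.50000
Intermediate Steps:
c = 121
C(F, b) = ½ (C(F, b) = ((F + b)/(b + F))/2 = ((F + b)/(F + b))/2 = (½)*1 = ½)
-C(c - 1*50, -134) = -1*½ = -½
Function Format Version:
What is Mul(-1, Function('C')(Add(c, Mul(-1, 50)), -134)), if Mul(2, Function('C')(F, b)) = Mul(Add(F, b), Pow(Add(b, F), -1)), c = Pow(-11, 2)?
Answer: Rational(-1, 2) ≈ -0.50000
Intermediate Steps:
c = 121
Function('C')(F, b) = Rational(1, 2) (Function('C')(F, b) = Mul(Rational(1, 2), Mul(Add(F, b), Pow(Add(b, F), -1))) = Mul(Rational(1, 2), Mul(Add(F, b), Pow(Add(F, b), -1))) = Mul(Rational(1, 2), 1) = Rational(1, 2))
Mul(-1, Function('C')(Add(c, Mul(-1, 50)), -134)) = Mul(-1, Rational(1, 2)) = Rational(-1, 2)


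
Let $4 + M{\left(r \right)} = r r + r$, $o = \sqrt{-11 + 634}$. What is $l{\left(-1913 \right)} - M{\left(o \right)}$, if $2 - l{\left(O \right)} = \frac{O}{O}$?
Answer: $-618 - \sqrt{623} \approx -642.96$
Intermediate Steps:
$l{\left(O \right)} = 1$ ($l{\left(O \right)} = 2 - \frac{O}{O} = 2 - 1 = 1$)
$o = \sqrt{623} \approx 24.96$
$M{\left(r \right)} = -4 + r + r^{2}$ ($M{\left(r \right)} = -4 + \left(r r + r\right) = -4 + \left(r^{2} + r\right) = -4 + \left(r + r^{2}\right) = -4 + r + r^{2}$)
$l{\left(-1913 \right)} - M{\left(o \right)} = 1 - \left(-4 + \sqrt{623} + \left(\sqrt{623}\right)^{2}\right) = 1 - \left(-4 + \sqrt{623} + 623\right) = 1 - \left(619 + \sqrt{623}\right) = -618 - \sqrt{623}$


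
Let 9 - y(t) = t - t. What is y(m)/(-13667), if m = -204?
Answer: -9/13667 ≈ -0.00065852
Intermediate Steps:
y(t) = 9 (y(t) = 9 - (t - t) = 9 - 1*0 = 9 + 0 = 9)
y(m)/(-13667) = 9/(-13667) = 9*(-1/13667) = -9/13667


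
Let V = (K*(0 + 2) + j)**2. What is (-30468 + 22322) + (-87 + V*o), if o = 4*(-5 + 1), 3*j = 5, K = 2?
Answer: -78721/9 ≈ -8746.8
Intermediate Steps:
j = 5/3 (j = (1/3)*5 = 5/3 ≈ 1.6667)
o = -16 (o = 4*(-4) = -16)
V = 289/9 (V = (2*(0 + 2) + 5/3)**2 = (2*2 + 5/3)**2 = (4 + 5/3)**2 = (17/3)**2 = 289/9 ≈ 32.111)
(-30468 + 22322) + (-87 + V*o) = (-30468 + 22322) + (-87 + (289/9)*(-16)) = -8146 + (-87 - 4624/9) = -8146 - 5407/9 = -78721/9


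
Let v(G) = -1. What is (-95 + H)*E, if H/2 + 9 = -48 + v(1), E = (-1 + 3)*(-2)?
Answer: 844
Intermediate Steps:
E = -4 (E = 2*(-2) = -4)
H = -116 (H = -18 + 2*(-48 - 1) = -18 + 2*(-49) = -18 - 98 = -116)
(-95 + H)*E = (-95 - 116)*(-4) = -211*(-4) = 844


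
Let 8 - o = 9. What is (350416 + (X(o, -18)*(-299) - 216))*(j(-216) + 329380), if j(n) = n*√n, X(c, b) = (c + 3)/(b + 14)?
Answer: 115398118310 - 454052952*I*√6 ≈ 1.154e+11 - 1.1122e+9*I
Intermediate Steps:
o = -1 (o = 8 - 1*9 = 8 - 9 = -1)
X(c, b) = (3 + c)/(14 + b)
j(n) = n^(3/2)
(350416 + (X(o, -18)*(-299) - 216))*(j(-216) + 329380) = (350416 + (((3 - 1)/(14 - 18))*(-299) - 216))*((-216)^(3/2) + 329380) = (350416 + ((2/(-4))*(-299) - 216))*(-1296*I*√6 + 329380) = (350416 + (-¼*2*(-299) - 216))*(329380 - 1296*I*√6) = (350416 + (-½*(-299) - 216))*(329380 - 1296*I*√6) = (350416 + (299/2 - 216))*(329380 - 1296*I*√6) = (350416 - 133/2)*(329380 - 1296*I*√6) = 700699*(329380 - 1296*I*√6)/2 = 115398118310 - 454052952*I*√6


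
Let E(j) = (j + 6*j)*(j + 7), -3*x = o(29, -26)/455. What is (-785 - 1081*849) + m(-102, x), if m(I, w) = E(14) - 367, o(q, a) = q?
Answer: -916863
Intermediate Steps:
x = -29/1365 (x = -29/(3*455) = -⅓*29/455 = -29/1365 ≈ -0.021245)
E(j) = 7*j*(7 + j) (E(j) = (7*j)*(7 + j) = 7*j*(7 + j))
m(I, w) = 1691 (m(I, w) = 7*14*(7 + 14) - 367 = 7*14*21 - 367 = 2058 - 367 = 1691)
(-785 - 1081*849) + m(-102, x) = (-785 - 1081*849) + 1691 = (-785 - 917769) + 1691 = -918554 + 1691 = -916863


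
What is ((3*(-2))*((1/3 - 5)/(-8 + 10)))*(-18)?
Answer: -252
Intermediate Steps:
((3*(-2))*((1/3 - 5)/(-8 + 10)))*(-18) = -6*(⅓ - 5)/2*(-18) = -(-28)/2*(-18) = -6*(-7/3)*(-18) = 14*(-18) = -252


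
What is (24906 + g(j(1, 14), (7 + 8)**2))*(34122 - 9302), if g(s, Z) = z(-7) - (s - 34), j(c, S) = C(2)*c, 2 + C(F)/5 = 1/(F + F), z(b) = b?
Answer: 619054235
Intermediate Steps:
C(F) = -10 + 5/(2*F) (C(F) = -10 + 5/(F + F) = -10 + 5/((2*F)) = -10 + 5*(1/(2*F)) = -10 + 5/(2*F))
j(c, S) = -35*c/4 (j(c, S) = (-10 + (5/2)/2)*c = (-10 + (5/2)*(1/2))*c = (-10 + 5/4)*c = -35*c/4)
g(s, Z) = 27 - s (g(s, Z) = -7 - (s - 34) = -7 - (-34 + s) = -7 + (34 - s) = 27 - s)
(24906 + g(j(1, 14), (7 + 8)**2))*(34122 - 9302) = (24906 + (27 - (-35)/4))*(34122 - 9302) = (24906 + (27 - 1*(-35/4)))*24820 = (24906 + (27 + 35/4))*24820 = (24906 + 143/4)*24820 = (99767/4)*24820 = 619054235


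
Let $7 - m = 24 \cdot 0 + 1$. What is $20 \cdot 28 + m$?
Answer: $566$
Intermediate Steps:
$m = 6$ ($m = 7 - \left(24 \cdot 0 + 1\right) = 7 - \left(0 + 1\right) = 7 - 1 = 6$)
$20 \cdot 28 + m = 20 \cdot 28 + 6 = 560 + 6 = 566$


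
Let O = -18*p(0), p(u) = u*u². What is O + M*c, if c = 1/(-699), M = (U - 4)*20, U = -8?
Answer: 80/233 ≈ 0.34335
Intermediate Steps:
p(u) = u³
O = 0 (O = -18*0³ = -18*0 = 0)
M = -240 (M = (-8 - 4)*20 = -12*20 = -240)
c = -1/699 ≈ -0.0014306
O + M*c = 0 - 240*(-1/699) = 0 + 80/233 = 80/233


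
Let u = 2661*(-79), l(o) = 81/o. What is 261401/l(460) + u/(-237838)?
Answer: 28598718905219/19264878 ≈ 1.4845e+6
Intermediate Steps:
u = -210219
261401/l(460) + u/(-237838) = 261401/((81/460)) - 210219/(-237838) = 261401/((81*(1/460))) - 210219*(-1/237838) = 261401/(81/460) + 210219/237838 = 261401*(460/81) + 210219/237838 = 120244460/81 + 210219/237838 = 28598718905219/19264878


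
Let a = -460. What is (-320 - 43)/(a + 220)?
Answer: 121/80 ≈ 1.5125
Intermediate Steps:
(-320 - 43)/(a + 220) = (-320 - 43)/(-460 + 220) = -363/(-240) = -363*(-1/240) = 121/80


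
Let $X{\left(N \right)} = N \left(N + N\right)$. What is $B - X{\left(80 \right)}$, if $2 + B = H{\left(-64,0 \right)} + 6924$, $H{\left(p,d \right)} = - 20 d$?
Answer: $-5878$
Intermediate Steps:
$B = 6922$ ($B = -2 + \left(\left(-20\right) 0 + 6924\right) = -2 + \left(0 + 6924\right) = -2 + 6924 = 6922$)
$X{\left(N \right)} = 2 N^{2}$ ($X{\left(N \right)} = N 2 N = 2 N^{2}$)
$B - X{\left(80 \right)} = 6922 - 2 \cdot 80^{2} = 6922 - 2 \cdot 6400 = 6922 - 12800 = -5878$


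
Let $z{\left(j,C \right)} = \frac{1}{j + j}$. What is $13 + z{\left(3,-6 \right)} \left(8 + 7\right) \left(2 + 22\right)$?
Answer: $73$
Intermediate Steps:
$z{\left(j,C \right)} = \frac{1}{2 j}$
$13 + z{\left(3,-6 \right)} \left(8 + 7\right) \left(2 + 22\right) = 13 + \frac{1}{2 \cdot 3} \left(8 + 7\right) \left(2 + 22\right) = 13 + \frac{1}{2} \cdot \frac{1}{3} \cdot 15 \cdot 24 = 13 + \frac{1}{6} \cdot 360 = 13 + 60 = 73$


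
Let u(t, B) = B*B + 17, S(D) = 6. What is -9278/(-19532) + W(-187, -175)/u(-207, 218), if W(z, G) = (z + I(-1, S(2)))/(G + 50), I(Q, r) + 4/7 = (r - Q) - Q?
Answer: 64329045829/135416576750 ≈ 0.47505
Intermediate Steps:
I(Q, r) = -4/7 + r - 2*Q (I(Q, r) = -4/7 + ((r - Q) - Q) = -4/7 + (r - 2*Q) = -4/7 + r - 2*Q)
u(t, B) = 17 + B² (u(t, B) = B² + 17 = 17 + B²)
W(z, G) = (52/7 + z)/(50 + G) (W(z, G) = (z + (-4/7 + 6 - 2*(-1)))/(G + 50) = (z + (-4/7 + 6 + 2))/(50 + G) = (z + 52/7)/(50 + G) = (52/7 + z)/(50 + G))
-9278/(-19532) + W(-187, -175)/u(-207, 218) = -9278/(-19532) + ((52/7 - 187)/(50 - 175))/(17 + 218²) = -9278*(-1/19532) + (-1257/7/(-125))/(17 + 47524) = 4639/9766 - 1/125*(-1257/7)/47541 = 4639/9766 + (1257/875)*(1/47541) = 4639/9766 + 419/13866125 = 64329045829/135416576750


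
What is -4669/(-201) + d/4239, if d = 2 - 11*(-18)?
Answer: 6610697/284013 ≈ 23.276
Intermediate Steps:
d = 200 (d = 2 + 198 = 200)
-4669/(-201) + d/4239 = -4669/(-201) + 200/4239 = -4669*(-1/201) + 200*(1/4239) = 4669/201 + 200/4239 = 6610697/284013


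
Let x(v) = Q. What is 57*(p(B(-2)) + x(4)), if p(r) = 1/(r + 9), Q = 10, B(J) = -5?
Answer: 2337/4 ≈ 584.25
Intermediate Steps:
p(r) = 1/(9 + r)
x(v) = 10
57*(p(B(-2)) + x(4)) = 57*(1/(9 - 5) + 10) = 57*(1/4 + 10) = 57*(41/4) = 2337/4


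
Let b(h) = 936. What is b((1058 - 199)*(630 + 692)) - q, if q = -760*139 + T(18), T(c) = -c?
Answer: 106594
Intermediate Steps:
q = -105658 (q = -760*139 - 1*18 = -105640 - 18 = -105658)
b((1058 - 199)*(630 + 692)) - q = 936 - 1*(-105658) = 936 + 105658 = 106594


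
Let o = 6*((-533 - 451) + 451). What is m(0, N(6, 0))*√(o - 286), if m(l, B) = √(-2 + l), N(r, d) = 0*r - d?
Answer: -2*√1742 ≈ -83.475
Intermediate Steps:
N(r, d) = -d (N(r, d) = 0 - d = -d)
o = -3198 (o = 6*(-984 + 451) = 6*(-533) = -3198)
m(0, N(6, 0))*√(o - 286) = √(-2 + 0)*√(-3198 - 286) = √(-2)*√(-3484) = (I*√2)*(2*I*√871) = -2*√1742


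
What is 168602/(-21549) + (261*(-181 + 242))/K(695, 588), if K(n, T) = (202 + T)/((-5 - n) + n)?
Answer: -369720745/3404742 ≈ -108.59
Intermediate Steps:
K(n, T) = -202/5 - T/5 (K(n, T) = (202 + T)/(-5) = (202 + T)*(-⅕) = -202/5 - T/5)
168602/(-21549) + (261*(-181 + 242))/K(695, 588) = 168602/(-21549) + (261*(-181 + 242))/(-202/5 - ⅕*588) = 168602*(-1/21549) + (261*61)/(-202/5 - 588/5) = -168602/21549 + 15921/(-158) = -168602/21549 + 15921*(-1/158) = -168602/21549 - 15921/158 = -369720745/3404742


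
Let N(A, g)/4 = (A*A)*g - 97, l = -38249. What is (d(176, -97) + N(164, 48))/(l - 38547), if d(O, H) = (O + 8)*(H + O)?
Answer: -1294545/19199 ≈ -67.428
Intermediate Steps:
d(O, H) = (8 + O)*(H + O)
N(A, g) = -388 + 4*g*A² (N(A, g) = 4*((A*A)*g - 97) = 4*(A²*g - 97) = 4*(g*A² - 97) = 4*(-97 + g*A²) = -388 + 4*g*A²)
(d(176, -97) + N(164, 48))/(l - 38547) = ((176² + 8*(-97) + 8*176 - 97*176) + (-388 + 4*48*164²))/(-38249 - 38547) = ((30976 - 776 + 1408 - 17072) + (-388 + 4*48*26896))/(-76796) = (14536 + (-388 + 5164032))*(-1/76796) = (14536 + 5163644)*(-1/76796) = 5178180*(-1/76796) = -1294545/19199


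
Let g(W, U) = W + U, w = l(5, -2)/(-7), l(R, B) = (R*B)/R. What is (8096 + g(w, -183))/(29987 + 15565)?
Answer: 4261/24528 ≈ 0.17372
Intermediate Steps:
l(R, B) = B (l(R, B) = (B*R)/R = B)
w = 2/7 (w = -2/(-7) = -2*(-1/7) = 2/7 ≈ 0.28571)
g(W, U) = U + W
(8096 + g(w, -183))/(29987 + 15565) = (8096 + (-183 + 2/7))/(29987 + 15565) = (8096 - 1279/7)/45552 = (55393/7)*(1/45552) = 4261/24528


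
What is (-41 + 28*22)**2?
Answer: 330625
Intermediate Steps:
(-41 + 28*22)**2 = (-41 + 616)**2 = 575**2 = 330625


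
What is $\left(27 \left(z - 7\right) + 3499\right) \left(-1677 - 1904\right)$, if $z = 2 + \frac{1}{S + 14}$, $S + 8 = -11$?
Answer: $- \frac{60135733}{5} \approx -1.2027 \cdot 10^{7}$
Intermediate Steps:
$S = -19$ ($S = -8 - 11 = -19$)
$z = \frac{9}{5}$ ($z = 2 + \frac{1}{-19 + 14} = 2 + \frac{1}{-5} = 2 - \frac{1}{5} = \frac{9}{5} \approx 1.8$)
$\left(27 \left(z - 7\right) + 3499\right) \left(-1677 - 1904\right) = \left(27 \left(\frac{9}{5} - 7\right) + 3499\right) \left(-1677 - 1904\right) = \left(27 \left(- \frac{26}{5}\right) + 3499\right) \left(-3581\right) = \left(- \frac{702}{5} + 3499\right) \left(-3581\right) = \frac{16793}{5} \left(-3581\right) = - \frac{60135733}{5}$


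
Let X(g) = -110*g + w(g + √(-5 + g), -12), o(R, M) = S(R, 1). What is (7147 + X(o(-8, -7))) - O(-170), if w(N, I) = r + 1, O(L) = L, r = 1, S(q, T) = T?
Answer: 7209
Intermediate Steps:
o(R, M) = 1
w(N, I) = 2 (w(N, I) = 1 + 1 = 2)
X(g) = 2 - 110*g (X(g) = -110*g + 2 = 2 - 110*g)
(7147 + X(o(-8, -7))) - O(-170) = (7147 + (2 - 110*1)) - 1*(-170) = (7147 + (2 - 110)) + 170 = (7147 - 108) + 170 = 7039 + 170 = 7209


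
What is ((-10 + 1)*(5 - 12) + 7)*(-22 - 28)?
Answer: -3500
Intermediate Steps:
((-10 + 1)*(5 - 12) + 7)*(-22 - 28) = (-9*(-7) + 7)*(-50) = (63 + 7)*(-50) = 70*(-50) = -3500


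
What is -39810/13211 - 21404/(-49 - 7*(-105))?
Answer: -155038952/4531373 ≈ -34.215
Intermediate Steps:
-39810/13211 - 21404/(-49 - 7*(-105)) = -39810*1/13211 - 21404/(-49 + 735) = -39810/13211 - 21404/686 = -39810/13211 - 21404*1/686 = -39810/13211 - 10702/343 = -155038952/4531373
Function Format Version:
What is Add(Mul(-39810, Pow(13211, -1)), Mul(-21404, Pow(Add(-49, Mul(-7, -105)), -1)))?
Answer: Rational(-155038952, 4531373) ≈ -34.215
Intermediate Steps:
Add(Mul(-39810, Pow(13211, -1)), Mul(-21404, Pow(Add(-49, Mul(-7, -105)), -1))) = Add(Mul(-39810, Rational(1, 13211)), Mul(-21404, Pow(Add(-49, 735), -1))) = Add(Rational(-39810, 13211), Mul(-21404, Pow(686, -1))) = Add(Rational(-39810, 13211), Mul(-21404, Rational(1, 686))) = Add(Rational(-39810, 13211), Rational(-10702, 343)) = Rational(-155038952, 4531373)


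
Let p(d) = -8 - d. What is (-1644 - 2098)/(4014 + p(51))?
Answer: -3742/3955 ≈ -0.94614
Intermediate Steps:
(-1644 - 2098)/(4014 + p(51)) = (-1644 - 2098)/(4014 + (-8 - 1*51)) = -3742/(4014 + (-8 - 51)) = -3742/(4014 - 59) = -3742/3955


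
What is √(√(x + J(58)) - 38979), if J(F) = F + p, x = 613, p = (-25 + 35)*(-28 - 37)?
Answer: √(-38979 + √21) ≈ 197.42*I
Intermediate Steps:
p = -650 (p = 10*(-65) = -650)
J(F) = -650 + F (J(F) = F - 650 = -650 + F)
√(√(x + J(58)) - 38979) = √(√(613 + (-650 + 58)) - 38979) = √(√(613 - 592) - 38979) = √(√21 - 38979) = √(-38979 + √21)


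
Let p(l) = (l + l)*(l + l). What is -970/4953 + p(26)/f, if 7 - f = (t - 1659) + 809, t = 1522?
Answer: -14037962/3293745 ≈ -4.2620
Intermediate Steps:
p(l) = 4*l² (p(l) = (2*l)*(2*l) = 4*l²)
f = -665 (f = 7 - ((1522 - 1659) + 809) = 7 - (-137 + 809) = 7 - 1*672 = 7 - 672 = -665)
-970/4953 + p(26)/f = -970/4953 + (4*26²)/(-665) = -970*1/4953 + (4*676)*(-1/665) = -970/4953 + 2704*(-1/665) = -970/4953 - 2704/665 = -14037962/3293745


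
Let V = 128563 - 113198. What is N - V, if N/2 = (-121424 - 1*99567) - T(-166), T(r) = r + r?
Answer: -456683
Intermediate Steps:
T(r) = 2*r
N = -441318 (N = 2*((-121424 - 1*99567) - 2*(-166)) = 2*((-121424 - 99567) - 1*(-332)) = 2*(-220991 + 332) = 2*(-220659) = -441318)
V = 15365
N - V = -441318 - 1*15365 = -441318 - 15365 = -456683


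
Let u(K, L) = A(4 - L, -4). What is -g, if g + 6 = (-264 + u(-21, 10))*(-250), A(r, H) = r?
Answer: -67494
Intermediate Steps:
u(K, L) = 4 - L
g = 67494 (g = -6 + (-264 + (4 - 1*10))*(-250) = -6 + (-264 + (4 - 10))*(-250) = -6 + (-264 - 6)*(-250) = -6 - 270*(-250) = -6 + 67500 = 67494)
-g = -1*67494 = -67494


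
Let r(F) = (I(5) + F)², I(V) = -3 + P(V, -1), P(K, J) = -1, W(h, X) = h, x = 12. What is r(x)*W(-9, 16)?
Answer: -576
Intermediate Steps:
I(V) = -4 (I(V) = -3 - 1 = -4)
r(F) = (-4 + F)²
r(x)*W(-9, 16) = (-4 + 12)²*(-9) = 8²*(-9) = 64*(-9) = -576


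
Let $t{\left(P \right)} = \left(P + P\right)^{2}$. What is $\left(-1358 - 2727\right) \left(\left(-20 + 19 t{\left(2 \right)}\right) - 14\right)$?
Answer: $-1102950$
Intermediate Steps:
$t{\left(P \right)} = 4 P^{2}$ ($t{\left(P \right)} = \left(2 P\right)^{2} = 4 P^{2}$)
$\left(-1358 - 2727\right) \left(\left(-20 + 19 t{\left(2 \right)}\right) - 14\right) = \left(-1358 - 2727\right) \left(\left(-20 + 19 \cdot 4 \cdot 2^{2}\right) - 14\right) = - 4085 \left(\left(-20 + 19 \cdot 4 \cdot 4\right) - 14\right) = - 4085 \left(\left(-20 + 19 \cdot 16\right) - 14\right) = - 4085 \left(\left(-20 + 304\right) - 14\right) = - 4085 \left(284 - 14\right) = \left(-4085\right) 270 = -1102950$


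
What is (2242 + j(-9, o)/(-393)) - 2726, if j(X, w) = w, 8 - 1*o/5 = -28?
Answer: -63464/131 ≈ -484.46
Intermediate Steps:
o = 180 (o = 40 - 5*(-28) = 40 + 140 = 180)
(2242 + j(-9, o)/(-393)) - 2726 = (2242 + 180/(-393)) - 2726 = (2242 + 180*(-1/393)) - 2726 = (2242 - 60/131) - 2726 = 293642/131 - 2726 = -63464/131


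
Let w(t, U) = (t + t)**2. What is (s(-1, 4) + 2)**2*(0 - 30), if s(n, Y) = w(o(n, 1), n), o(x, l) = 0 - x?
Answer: -1080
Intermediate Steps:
o(x, l) = -x
w(t, U) = 4*t**2 (w(t, U) = (2*t)**2 = 4*t**2)
s(n, Y) = 4*n**2 (s(n, Y) = 4*(-n)**2 = 4*n**2)
(s(-1, 4) + 2)**2*(0 - 30) = (4*(-1)**2 + 2)**2*(0 - 30) = (4*1 + 2)**2*(-30) = (4 + 2)**2*(-30) = 6**2*(-30) = 36*(-30) = -1080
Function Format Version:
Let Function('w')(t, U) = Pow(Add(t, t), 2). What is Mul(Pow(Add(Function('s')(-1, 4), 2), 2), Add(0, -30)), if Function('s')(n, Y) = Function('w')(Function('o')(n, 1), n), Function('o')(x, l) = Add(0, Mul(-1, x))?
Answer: -1080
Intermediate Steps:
Function('o')(x, l) = Mul(-1, x)
Function('w')(t, U) = Mul(4, Pow(t, 2)) (Function('w')(t, U) = Pow(Mul(2, t), 2) = Mul(4, Pow(t, 2)))
Function('s')(n, Y) = Mul(4, Pow(n, 2)) (Function('s')(n, Y) = Mul(4, Pow(Mul(-1, n), 2)) = Mul(4, Pow(n, 2)))
Mul(Pow(Add(Function('s')(-1, 4), 2), 2), Add(0, -30)) = Mul(Pow(Add(Mul(4, Pow(-1, 2)), 2), 2), Add(0, -30)) = Mul(Pow(Add(Mul(4, 1), 2), 2), -30) = Mul(Pow(Add(4, 2), 2), -30) = Mul(Pow(6, 2), -30) = Mul(36, -30) = -1080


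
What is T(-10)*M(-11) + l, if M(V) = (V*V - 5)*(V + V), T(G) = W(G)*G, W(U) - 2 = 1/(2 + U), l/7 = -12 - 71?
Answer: 47269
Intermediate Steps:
l = -581 (l = 7*(-12 - 71) = 7*(-83) = -581)
W(U) = 2 + 1/(2 + U)
T(G) = G*(5 + 2*G)/(2 + G) (T(G) = ((5 + 2*G)/(2 + G))*G = G*(5 + 2*G)/(2 + G))
M(V) = 2*V*(-5 + V²) (M(V) = (V² - 5)*(2*V) = (-5 + V²)*(2*V) = 2*V*(-5 + V²))
T(-10)*M(-11) + l = (-10*(5 + 2*(-10))/(2 - 10))*(2*(-11)*(-5 + (-11)²)) - 581 = (-10*(5 - 20)/(-8))*(2*(-11)*(-5 + 121)) - 581 = (-10*(-⅛)*(-15))*(2*(-11)*116) - 581 = -75/4*(-2552) - 581 = 47850 - 581 = 47269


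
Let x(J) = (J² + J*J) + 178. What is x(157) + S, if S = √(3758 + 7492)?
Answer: 49476 + 75*√2 ≈ 49582.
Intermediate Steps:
x(J) = 178 + 2*J² (x(J) = (J² + J²) + 178 = 2*J² + 178 = 178 + 2*J²)
S = 75*√2 (S = √11250 = 75*√2 ≈ 106.07)
x(157) + S = (178 + 2*157²) + 75*√2 = (178 + 2*24649) + 75*√2 = (178 + 49298) + 75*√2 = 49476 + 75*√2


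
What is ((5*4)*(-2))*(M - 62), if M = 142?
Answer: -3200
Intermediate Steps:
((5*4)*(-2))*(M - 62) = ((5*4)*(-2))*(142 - 62) = (20*(-2))*80 = -40*80 = -3200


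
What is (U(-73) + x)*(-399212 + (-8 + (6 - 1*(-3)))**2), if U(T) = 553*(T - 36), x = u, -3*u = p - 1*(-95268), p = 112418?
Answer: 155100260087/3 ≈ 5.1700e+10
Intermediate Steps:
u = -207686/3 (u = -(112418 - 1*(-95268))/3 = -(112418 + 95268)/3 = -1/3*207686 = -207686/3 ≈ -69229.)
x = -207686/3 ≈ -69229.
U(T) = -19908 + 553*T (U(T) = 553*(-36 + T) = -19908 + 553*T)
(U(-73) + x)*(-399212 + (-8 + (6 - 1*(-3)))**2) = ((-19908 + 553*(-73)) - 207686/3)*(-399212 + (-8 + (6 - 1*(-3)))**2) = ((-19908 - 40369) - 207686/3)*(-399212 + (-8 + (6 + 3))**2) = (-60277 - 207686/3)*(-399212 + (-8 + 9)**2) = -388517*(-399212 + 1**2)/3 = -388517*(-399212 + 1)/3 = -388517/3*(-399211) = 155100260087/3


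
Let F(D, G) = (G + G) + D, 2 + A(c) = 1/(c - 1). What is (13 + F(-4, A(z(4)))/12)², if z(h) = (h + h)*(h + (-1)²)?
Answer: 8334769/54756 ≈ 152.22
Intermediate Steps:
z(h) = 2*h*(1 + h) (z(h) = (2*h)*(h + 1) = (2*h)*(1 + h) = 2*h*(1 + h))
A(c) = -2 + 1/(-1 + c) (A(c) = -2 + 1/(c - 1) = -2 + 1/(-1 + c))
F(D, G) = D + 2*G (F(D, G) = 2*G + D = D + 2*G)
(13 + F(-4, A(z(4)))/12)² = (13 + (-4 + 2*((3 - 4*4*(1 + 4))/(-1 + 2*4*(1 + 4))))/12)² = (13 + (-4 + 2*((3 - 4*4*5)/(-1 + 2*4*5)))*(1/12))² = (13 + (-4 + 2*((3 - 2*40)/(-1 + 40)))*(1/12))² = (13 + (-4 + 2*((3 - 80)/39))*(1/12))² = (13 + (-4 + 2*((1/39)*(-77)))*(1/12))² = (13 + (-4 + 2*(-77/39))*(1/12))² = (13 + (-4 - 154/39)*(1/12))² = (13 - 310/39*1/12)² = (13 - 155/234)² = (2887/234)² = 8334769/54756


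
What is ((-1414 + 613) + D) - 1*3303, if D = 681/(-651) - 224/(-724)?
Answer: -161221743/39277 ≈ -4104.7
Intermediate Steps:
D = -28935/39277 (D = 681*(-1/651) - 224*(-1/724) = -227/217 + 56/181 = -28935/39277 ≈ -0.73669)
((-1414 + 613) + D) - 1*3303 = ((-1414 + 613) - 28935/39277) - 1*3303 = (-801 - 28935/39277) - 3303 = -31489812/39277 - 3303 = -161221743/39277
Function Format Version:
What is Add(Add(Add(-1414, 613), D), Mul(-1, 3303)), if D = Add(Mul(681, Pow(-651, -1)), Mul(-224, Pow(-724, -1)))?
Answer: Rational(-161221743, 39277) ≈ -4104.7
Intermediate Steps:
D = Rational(-28935, 39277) (D = Add(Mul(681, Rational(-1, 651)), Mul(-224, Rational(-1, 724))) = Add(Rational(-227, 217), Rational(56, 181)) = Rational(-28935, 39277) ≈ -0.73669)
Add(Add(Add(-1414, 613), D), Mul(-1, 3303)) = Add(Add(Add(-1414, 613), Rational(-28935, 39277)), Mul(-1, 3303)) = Add(Add(-801, Rational(-28935, 39277)), -3303) = Add(Rational(-31489812, 39277), -3303) = Rational(-161221743, 39277)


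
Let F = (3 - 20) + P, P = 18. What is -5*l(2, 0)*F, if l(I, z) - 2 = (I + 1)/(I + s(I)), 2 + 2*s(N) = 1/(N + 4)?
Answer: -310/13 ≈ -23.846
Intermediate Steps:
s(N) = -1 + 1/(2*(4 + N)) (s(N) = -1 + 1/(2*(N + 4)) = -1 + 1/(2*(4 + N)))
l(I, z) = 2 + (1 + I)/(I + (-7/2 - I)/(4 + I)) (l(I, z) = 2 + (I + 1)/(I + (-7/2 - I)/(4 + I)) = 2 + (1 + I)/(I + (-7/2 - I)/(4 + I)))
F = 1 (F = (3 - 20) + 18 = -17 + 18 = 1)
-5*l(2, 0)*F = -5*2*(-3 + 3*2² + 11*2)/(-7 + 2*2² + 6*2) = -5*2*(-3 + 3*4 + 22)/(-7 + 2*4 + 12) = -5*2*(-3 + 12 + 22)/(-7 + 8 + 12) = -5*2*31/13 = -5*2*(1/13)*31 = -310/13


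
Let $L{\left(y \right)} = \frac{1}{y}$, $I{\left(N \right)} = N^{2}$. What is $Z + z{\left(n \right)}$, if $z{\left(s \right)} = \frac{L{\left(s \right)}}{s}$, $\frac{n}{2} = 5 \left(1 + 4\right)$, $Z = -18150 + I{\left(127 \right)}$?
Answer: $- \frac{5052499}{2500} \approx -2021.0$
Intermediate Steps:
$Z = -2021$ ($Z = -18150 + 127^{2} = -18150 + 16129 = -2021$)
$n = 50$ ($n = 2 \cdot 5 \left(1 + 4\right) = 2 \cdot 5 \cdot 5 = 2 \cdot 25 = 50$)
$z{\left(s \right)} = \frac{1}{s^{2}}$ ($z{\left(s \right)} = \frac{1}{s s} = \frac{1}{s^{2}}$)
$Z + z{\left(n \right)} = -2021 + \frac{1}{2500} = - \frac{5052499}{2500}$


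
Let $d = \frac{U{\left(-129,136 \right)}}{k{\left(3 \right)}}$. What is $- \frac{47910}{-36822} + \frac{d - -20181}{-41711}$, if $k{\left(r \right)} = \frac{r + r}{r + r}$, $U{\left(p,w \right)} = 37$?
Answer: $\frac{208984469}{255980407} \approx 0.81641$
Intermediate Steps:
$k{\left(r \right)} = 1$ ($k{\left(r \right)} = \frac{2 r}{2 r} = 2 r \frac{1}{2 r} = 1$)
$d = 37$ ($d = \frac{37}{1} = 37 \cdot 1 = 37$)
$- \frac{47910}{-36822} + \frac{d - -20181}{-41711} = - \frac{47910}{-36822} + \frac{37 - -20181}{-41711} = \left(-47910\right) \left(- \frac{1}{36822}\right) + \left(37 + 20181\right) \left(- \frac{1}{41711}\right) = \frac{7985}{6137} + 20218 \left(- \frac{1}{41711}\right) = \frac{7985}{6137} - \frac{20218}{41711} = \frac{208984469}{255980407}$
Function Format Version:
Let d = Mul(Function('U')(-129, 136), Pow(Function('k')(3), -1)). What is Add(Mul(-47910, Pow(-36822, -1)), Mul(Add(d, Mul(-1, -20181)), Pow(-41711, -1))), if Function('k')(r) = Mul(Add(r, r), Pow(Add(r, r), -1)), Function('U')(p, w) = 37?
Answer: Rational(208984469, 255980407) ≈ 0.81641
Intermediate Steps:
Function('k')(r) = 1 (Function('k')(r) = Mul(Mul(2, r), Pow(Mul(2, r), -1)) = Mul(Mul(2, r), Mul(Rational(1, 2), Pow(r, -1))) = 1)
d = 37 (d = Mul(37, Pow(1, -1)) = Mul(37, 1) = 37)
Add(Mul(-47910, Pow(-36822, -1)), Mul(Add(d, Mul(-1, -20181)), Pow(-41711, -1))) = Add(Mul(-47910, Pow(-36822, -1)), Mul(Add(37, Mul(-1, -20181)), Pow(-41711, -1))) = Add(Mul(-47910, Rational(-1, 36822)), Mul(Add(37, 20181), Rational(-1, 41711))) = Add(Rational(7985, 6137), Mul(20218, Rational(-1, 41711))) = Add(Rational(7985, 6137), Rational(-20218, 41711)) = Rational(208984469, 255980407)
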